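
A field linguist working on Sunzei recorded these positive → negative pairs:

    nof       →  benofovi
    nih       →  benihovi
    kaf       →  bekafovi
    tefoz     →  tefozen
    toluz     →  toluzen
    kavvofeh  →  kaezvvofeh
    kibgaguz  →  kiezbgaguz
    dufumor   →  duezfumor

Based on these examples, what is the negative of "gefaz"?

gefazen

nih and kavvofeh both end in -h yet inflect differently (benihovi, kaezvvofeh), so the final letter is not what conditions the rule; the number of vowels is.
"gefaz" has 2 vowels. The stems with 2 vowels (tefoz → tefozen, toluz → toluzen) add -en.
The other patterns: stems with 1 vowel add be- … -ovi around the stem; stems with 3 vowels insert -ez- after the first vowel.
So gefaz → gefazen.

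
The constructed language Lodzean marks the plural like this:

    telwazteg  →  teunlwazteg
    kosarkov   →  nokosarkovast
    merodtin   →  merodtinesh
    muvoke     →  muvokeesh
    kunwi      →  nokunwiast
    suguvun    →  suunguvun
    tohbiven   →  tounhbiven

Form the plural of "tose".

merodtin and tohbiven both end in -n yet inflect differently (merodtinesh, tounhbiven), so the final letter is not what conditions the rule; the first letter is.
"tose" begins with t-. The stems beginning with t- (tohbiven → tounhbiven, telwazteg → teunlwazteg) insert -un- after the first vowel.
The other patterns: stems beginning with k- add no- … -ast around the stem; stems beginning with m- add -esh.
So tose → tounse.

tounse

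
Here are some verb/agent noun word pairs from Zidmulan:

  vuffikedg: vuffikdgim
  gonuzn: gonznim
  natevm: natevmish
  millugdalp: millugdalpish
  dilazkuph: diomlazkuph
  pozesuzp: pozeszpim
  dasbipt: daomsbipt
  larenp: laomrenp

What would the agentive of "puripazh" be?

puripzhim

pozesuzp and millugdalp both end in -p yet inflect differently (pozeszpim, millugdalpish), so the final letter is not what conditions the rule; the second-to-last letter is.
"puripazh" has second-to-last letter 'z'. The stems whose second-to-last letter is 'z' (gonuzn → gonznim, pozesuzp → pozeszpim) delete the last vowel and add -im.
So puripazh → puripzhim.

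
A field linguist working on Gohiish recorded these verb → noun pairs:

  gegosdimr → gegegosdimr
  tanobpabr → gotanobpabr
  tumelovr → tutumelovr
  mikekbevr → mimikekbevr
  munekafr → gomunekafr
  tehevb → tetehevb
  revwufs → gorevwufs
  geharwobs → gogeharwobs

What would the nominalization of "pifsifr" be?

tanobpabr and tumelovr both end in -r yet inflect differently (gotanobpabr, tutumelovr), so the final letter is not what conditions the rule; the second-to-last letter is.
"pifsifr" has second-to-last letter 'f'. The stems whose second-to-last letter is 'f' (revwufs → gorevwufs, munekafr → gomunekafr) add the prefix go-.
The other pattern: stems whose second-to-last letter is 'm' or 'v' repeat the first consonant+vowel as a prefix.
So pifsifr → gopifsifr.

gopifsifr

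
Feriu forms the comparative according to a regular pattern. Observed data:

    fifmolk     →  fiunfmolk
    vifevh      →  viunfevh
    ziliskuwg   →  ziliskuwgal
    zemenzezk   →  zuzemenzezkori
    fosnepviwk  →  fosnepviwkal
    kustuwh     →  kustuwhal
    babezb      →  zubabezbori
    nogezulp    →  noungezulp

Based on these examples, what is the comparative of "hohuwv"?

hohuwval

zemenzezk and fosnepviwk both end in -k yet inflect differently (zuzemenzezkori, fosnepviwkal), so the final letter is not what conditions the rule; the second-to-last letter is.
"hohuwv" has second-to-last letter 'w'. The stems whose second-to-last letter is 'w' (kustuwh → kustuwhal, ziliskuwg → ziliskuwgal, fosnepviwk → fosnepviwkal) add -al.
So hohuwv → hohuwval.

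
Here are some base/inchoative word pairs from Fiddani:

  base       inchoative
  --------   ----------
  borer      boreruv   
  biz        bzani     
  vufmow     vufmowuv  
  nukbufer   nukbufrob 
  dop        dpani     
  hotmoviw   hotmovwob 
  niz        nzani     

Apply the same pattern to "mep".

mpani

borer and nukbufer both end in -r yet inflect differently (boreruv, nukbufrob), so the final letter is not what conditions the rule; the number of vowels is.
"mep" has 1 vowel. The stems with 1 vowel (niz → nzani, biz → bzani, dop → dpani) delete the last vowel and add -ani.
The other patterns: stems with 2 vowels add -uv; stems with 3 vowels delete the last vowel and add -ob.
So mep → mpani.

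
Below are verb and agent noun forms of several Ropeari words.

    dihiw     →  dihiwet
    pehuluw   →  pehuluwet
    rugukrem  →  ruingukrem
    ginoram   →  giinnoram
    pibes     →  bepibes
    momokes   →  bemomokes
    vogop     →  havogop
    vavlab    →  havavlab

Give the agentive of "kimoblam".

rugukrem and pibes both have last vowel 'e' yet inflect differently (ruingukrem, bepibes), so the last vowel is not what conditions the rule; the final letter is.
"kimoblam" ends in -m. The stems ending in -m (rugukrem → ruingukrem, ginoram → giinnoram) insert -in- after the first vowel.
The other patterns: stems ending in -w add -et; stems ending in -s add the prefix be-; stems ending in -b or -p add the prefix ha-.
So kimoblam → kiinmoblam.

kiinmoblam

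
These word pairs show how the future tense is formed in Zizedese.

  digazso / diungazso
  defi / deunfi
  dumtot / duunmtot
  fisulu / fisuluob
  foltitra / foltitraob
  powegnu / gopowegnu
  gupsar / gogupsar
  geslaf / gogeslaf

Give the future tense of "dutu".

duuntu

"dutu" begins with d-. The stems beginning with d- (digazso → diungazso, defi → deunfi, dumtot → duunmtot) insert -un- after the first vowel.
So dutu → duuntu.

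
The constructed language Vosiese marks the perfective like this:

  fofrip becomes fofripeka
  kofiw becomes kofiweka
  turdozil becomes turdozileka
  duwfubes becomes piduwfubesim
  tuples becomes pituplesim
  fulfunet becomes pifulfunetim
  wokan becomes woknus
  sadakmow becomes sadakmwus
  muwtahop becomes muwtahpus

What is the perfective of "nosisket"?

"nosisket" has last vowel 'e'. The stems whose last vowel is 'e' (duwfubes → piduwfubesim, tuples → pituplesim, fulfunet → pifulfunetim) add pi- … -im around the stem.
The other patterns: stems whose last vowel is 'i' add -eka; stems whose last vowel is 'a' or 'o' delete the last vowel and add -us.
So nosisket → pinosisketim.

pinosisketim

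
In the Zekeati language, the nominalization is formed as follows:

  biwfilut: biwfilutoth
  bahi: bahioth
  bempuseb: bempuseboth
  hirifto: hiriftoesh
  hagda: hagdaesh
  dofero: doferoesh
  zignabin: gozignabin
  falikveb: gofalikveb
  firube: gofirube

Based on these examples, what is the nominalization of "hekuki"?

hekukiesh

bempuseb and falikveb both end in -b yet inflect differently (bempuseboth, gofalikveb), so the final letter is not what conditions the rule; the first letter is.
"hekuki" begins with h-. The stems beginning with h- (hirifto → hiriftoesh, hagda → hagdaesh) add -esh.
So hekuki → hekukiesh.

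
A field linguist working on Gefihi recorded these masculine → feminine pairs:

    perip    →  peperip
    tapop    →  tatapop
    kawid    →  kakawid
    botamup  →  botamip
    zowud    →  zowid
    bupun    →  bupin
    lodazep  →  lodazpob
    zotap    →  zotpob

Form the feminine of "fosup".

fosip

perip and botamup both end in -p yet inflect differently (peperip, botamip), so the final letter is not what conditions the rule; the last vowel is.
"fosup" has last vowel 'u'. The stems whose last vowel is 'u' (botamup → botamip, zowud → zowid, bupun → bupin) change the last vowel to 'i'.
The other patterns: stems whose last vowel is 'i' or 'o' repeat the first consonant+vowel as a prefix; stems whose last vowel is 'a' or 'e' delete the last vowel and add -ob.
So fosup → fosip.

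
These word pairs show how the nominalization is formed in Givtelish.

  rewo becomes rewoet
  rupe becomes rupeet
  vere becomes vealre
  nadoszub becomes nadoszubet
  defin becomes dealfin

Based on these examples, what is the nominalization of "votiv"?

voaltiv

"votiv" begins with v-. The one such stem in the data (vere → vealre) inserts -al- after the first vowel (as does defin), so the same rule applies.
The other pattern: stems beginning with n- or r- add -et.
So votiv → voaltiv.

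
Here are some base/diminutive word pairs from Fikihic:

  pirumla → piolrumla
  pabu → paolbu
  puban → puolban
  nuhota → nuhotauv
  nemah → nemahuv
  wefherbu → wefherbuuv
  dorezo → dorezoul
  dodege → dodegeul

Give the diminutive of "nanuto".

nanutouv

pirumla and nuhota both end in -a yet inflect differently (piolrumla, nuhotauv), so the final letter is not what conditions the rule; the first letter is.
"nanuto" begins with n-. The stems beginning with n- (nuhota → nuhotauv, nemah → nemahuv) add -uv.
The other patterns: stems beginning with p- insert -ol- after the first vowel; stems beginning with d- add -ul.
So nanuto → nanutouv.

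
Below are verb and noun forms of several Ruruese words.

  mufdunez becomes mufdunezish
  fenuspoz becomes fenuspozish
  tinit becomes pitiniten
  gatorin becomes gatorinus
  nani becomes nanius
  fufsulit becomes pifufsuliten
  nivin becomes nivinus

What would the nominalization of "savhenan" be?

"savhenan" ends in -n. The stems ending in -n (gatorin → gatorinus, nivin → nivinus) add -us.
The other patterns: stems ending in -t add pi- … -en around the stem; stems ending in -z add -ish.
So savhenan → savhenanus.

savhenanus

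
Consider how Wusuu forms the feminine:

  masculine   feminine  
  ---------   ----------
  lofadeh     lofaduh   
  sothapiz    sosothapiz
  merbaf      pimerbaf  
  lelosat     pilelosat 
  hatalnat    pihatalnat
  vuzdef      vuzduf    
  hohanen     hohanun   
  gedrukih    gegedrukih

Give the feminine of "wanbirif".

"wanbirif" has last vowel 'i'. The stems whose last vowel is 'i' (gedrukih → gegedrukih, sothapiz → sosothapiz) repeat the first consonant+vowel as a prefix.
The other patterns: stems whose last vowel is 'e' change the last vowel to 'u'; stems whose last vowel is 'a' add the prefix pi-.
So wanbirif → wawanbirif.

wawanbirif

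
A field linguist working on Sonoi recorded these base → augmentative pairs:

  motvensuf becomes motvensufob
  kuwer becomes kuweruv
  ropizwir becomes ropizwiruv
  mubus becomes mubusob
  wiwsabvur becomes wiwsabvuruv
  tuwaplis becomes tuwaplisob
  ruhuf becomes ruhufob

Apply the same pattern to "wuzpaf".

wuzpafob

"wuzpaf" ends in -f. The stems ending in -f (ruhuf → ruhufob, motvensuf → motvensufob) add -ob.
The other pattern: stems ending in -r add -uv.
So wuzpaf → wuzpafob.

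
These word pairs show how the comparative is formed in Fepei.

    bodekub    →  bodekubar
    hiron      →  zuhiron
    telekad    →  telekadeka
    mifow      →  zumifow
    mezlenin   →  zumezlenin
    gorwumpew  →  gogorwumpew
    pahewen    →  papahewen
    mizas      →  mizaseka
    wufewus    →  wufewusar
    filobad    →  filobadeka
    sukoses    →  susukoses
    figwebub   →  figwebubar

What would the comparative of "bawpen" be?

babawpen

mifow and gorwumpew both end in -w yet inflect differently (zumifow, gogorwumpew), so the final letter is not what conditions the rule; the last vowel is.
"bawpen" has last vowel 'e'. The stems whose last vowel is 'e' (gorwumpew → gogorwumpew, sukoses → susukoses, pahewen → papahewen) repeat the first consonant+vowel as a prefix.
So bawpen → babawpen.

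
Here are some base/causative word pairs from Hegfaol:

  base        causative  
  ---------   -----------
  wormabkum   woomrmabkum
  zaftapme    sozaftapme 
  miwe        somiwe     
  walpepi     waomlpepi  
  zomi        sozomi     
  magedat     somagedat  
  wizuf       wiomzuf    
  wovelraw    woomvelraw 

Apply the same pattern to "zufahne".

"zufahne" begins with z-. The stems beginning with z- (zomi → sozomi, zaftapme → sozaftapme) add the prefix so-.
The other pattern: stems beginning with w- insert -om- after the first vowel.
So zufahne → sozufahne.

sozufahne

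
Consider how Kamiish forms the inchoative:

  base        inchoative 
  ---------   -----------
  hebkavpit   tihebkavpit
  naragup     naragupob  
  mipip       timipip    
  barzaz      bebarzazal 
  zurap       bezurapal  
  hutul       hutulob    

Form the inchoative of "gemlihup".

gemlihupob

"gemlihup" has last vowel 'u'. The stems whose last vowel is 'u' (hutul → hutulob, naragup → naragupob) add -ob.
The other patterns: stems whose last vowel is 'a' add be- … -al around the stem; stems whose last vowel is 'i' add the prefix ti-.
So gemlihup → gemlihupob.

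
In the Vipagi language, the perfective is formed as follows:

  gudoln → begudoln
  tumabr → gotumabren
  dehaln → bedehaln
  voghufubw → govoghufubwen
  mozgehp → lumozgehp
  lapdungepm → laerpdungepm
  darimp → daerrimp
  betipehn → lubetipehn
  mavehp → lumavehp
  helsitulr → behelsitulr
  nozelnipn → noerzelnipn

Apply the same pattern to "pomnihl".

lupomnihl

betipehn and gudoln both end in -n yet inflect differently (lubetipehn, begudoln), so the final letter is not what conditions the rule; the second-to-last letter is.
"pomnihl" has second-to-last letter 'h'. The stems whose second-to-last letter is 'h' (betipehn → lubetipehn, mozgehp → lumozgehp, mavehp → lumavehp) add the prefix lu-.
The other patterns: stems whose second-to-last letter is 'l' add the prefix be-; stems whose second-to-last letter is 'b' add go- … -en around the stem; stems whose second-to-last letter is 'm' or 'p' insert -er- after the first vowel.
So pomnihl → lupomnihl.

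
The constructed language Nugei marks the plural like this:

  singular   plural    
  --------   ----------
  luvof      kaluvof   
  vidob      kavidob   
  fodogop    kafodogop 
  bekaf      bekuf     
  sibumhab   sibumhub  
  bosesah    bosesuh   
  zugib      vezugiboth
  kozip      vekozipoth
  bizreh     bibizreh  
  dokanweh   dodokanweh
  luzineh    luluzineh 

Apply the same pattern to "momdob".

"momdob" has last vowel 'o'. The stems whose last vowel is 'o' (luvof → kaluvof, vidob → kavidob, fodogop → kafodogop) add the prefix ka-.
The other patterns: stems whose last vowel is 'a' change the last vowel to 'u'; stems whose last vowel is 'i' add ve- … -oth around the stem; stems whose last vowel is 'e' repeat the first consonant+vowel as a prefix.
So momdob → kamomdob.

kamomdob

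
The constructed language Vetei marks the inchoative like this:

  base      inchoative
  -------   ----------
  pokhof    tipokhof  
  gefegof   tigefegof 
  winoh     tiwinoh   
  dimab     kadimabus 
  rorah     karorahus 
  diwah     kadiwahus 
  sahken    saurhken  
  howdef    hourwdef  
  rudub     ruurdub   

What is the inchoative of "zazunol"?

tizazunol

winoh and rorah both end in -h yet inflect differently (tiwinoh, karorahus), so the final letter is not what conditions the rule; the last vowel is.
"zazunol" has last vowel 'o'. The stems whose last vowel is 'o' (pokhof → tipokhof, gefegof → tigefegof, winoh → tiwinoh) add the prefix ti-.
The other patterns: stems whose last vowel is 'a' add ka- … -us around the stem; stems whose last vowel is 'e' or 'u' insert -ur- after the first vowel.
So zazunol → tizazunol.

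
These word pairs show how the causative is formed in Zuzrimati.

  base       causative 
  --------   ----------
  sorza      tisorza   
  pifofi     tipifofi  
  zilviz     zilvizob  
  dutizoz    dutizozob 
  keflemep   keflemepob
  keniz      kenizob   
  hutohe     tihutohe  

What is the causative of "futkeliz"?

futkelizob

"futkeliz" ends in a consonant. The stems ending in a consonant (zilviz → zilvizob, keniz → kenizob, keflemep → keflemepob) add -ob.
So futkeliz → futkelizob.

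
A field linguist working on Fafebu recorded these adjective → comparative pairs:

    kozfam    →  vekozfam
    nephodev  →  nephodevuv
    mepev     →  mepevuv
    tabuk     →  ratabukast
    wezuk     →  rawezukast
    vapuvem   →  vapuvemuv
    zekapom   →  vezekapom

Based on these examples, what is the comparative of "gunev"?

vapuvem and kozfam both end in -m yet inflect differently (vapuvemuv, vekozfam), so the final letter is not what conditions the rule; the last vowel is.
"gunev" has last vowel 'e'. The stems whose last vowel is 'e' (vapuvem → vapuvemuv, mepev → mepevuv, nephodev → nephodevuv) add -uv.
So gunev → gunevuv.

gunevuv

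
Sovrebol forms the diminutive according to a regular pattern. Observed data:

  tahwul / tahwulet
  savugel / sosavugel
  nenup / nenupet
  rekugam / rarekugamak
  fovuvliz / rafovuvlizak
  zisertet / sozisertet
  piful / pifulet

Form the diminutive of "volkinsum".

volkinsumet

tahwul and savugel both end in -l yet inflect differently (tahwulet, sosavugel), so the final letter is not what conditions the rule; the last vowel is.
"volkinsum" has last vowel 'u'. The stems whose last vowel is 'u' (tahwul → tahwulet, nenup → nenupet, piful → pifulet) add -et.
The other patterns: stems whose last vowel is 'e' add the prefix so-; stems whose last vowel is 'a' or 'i' add ra- … -ak around the stem.
So volkinsum → volkinsumet.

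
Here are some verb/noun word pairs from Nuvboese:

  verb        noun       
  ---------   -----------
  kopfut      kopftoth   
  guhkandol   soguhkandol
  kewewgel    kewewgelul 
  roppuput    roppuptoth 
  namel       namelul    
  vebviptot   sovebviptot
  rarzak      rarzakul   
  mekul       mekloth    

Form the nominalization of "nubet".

"nubet" has last vowel 'e'. The stems whose last vowel is 'e' (namel → namelul, kewewgel → kewewgelul) add -ul.
The other patterns: stems whose last vowel is 'u' delete the last vowel and add -oth; stems whose last vowel is 'o' add the prefix so-.
So nubet → nubetul.

nubetul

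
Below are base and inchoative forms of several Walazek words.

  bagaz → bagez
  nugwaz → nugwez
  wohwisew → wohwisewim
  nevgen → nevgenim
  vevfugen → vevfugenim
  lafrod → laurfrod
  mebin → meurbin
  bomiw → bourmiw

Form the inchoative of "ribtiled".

nevgen and mebin both end in -n yet inflect differently (nevgenim, meurbin), so the final letter is not what conditions the rule; the last vowel is.
"ribtiled" has last vowel 'e'. The stems whose last vowel is 'e' (wohwisew → wohwisewim, nevgen → nevgenim, vevfugen → vevfugenim) add -im.
The other patterns: stems whose last vowel is 'a' change the last vowel to 'e'; stems whose last vowel is 'i' or 'o' insert -ur- after the first vowel.
So ribtiled → ribtiledim.

ribtiledim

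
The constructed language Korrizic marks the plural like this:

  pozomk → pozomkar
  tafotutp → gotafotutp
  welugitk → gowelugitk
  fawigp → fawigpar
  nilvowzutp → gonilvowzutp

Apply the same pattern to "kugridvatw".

welugitk and pozomk both end in -k yet inflect differently (gowelugitk, pozomkar), so the final letter is not what conditions the rule; the second-to-last letter is.
"kugridvatw" has second-to-last letter 't'. The stems whose second-to-last letter is 't' (welugitk → gowelugitk, tafotutp → gotafotutp, nilvowzutp → gonilvowzutp) add the prefix go-.
The other pattern: stems whose second-to-last letter is 'g' or 'm' add -ar.
So kugridvatw → gokugridvatw.

gokugridvatw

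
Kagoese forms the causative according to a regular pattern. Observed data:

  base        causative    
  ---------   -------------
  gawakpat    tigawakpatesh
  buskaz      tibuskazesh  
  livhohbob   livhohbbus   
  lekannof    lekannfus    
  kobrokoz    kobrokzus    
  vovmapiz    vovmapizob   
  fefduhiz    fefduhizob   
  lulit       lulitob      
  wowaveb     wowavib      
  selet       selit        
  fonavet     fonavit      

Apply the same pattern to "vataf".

buskaz and kobrokoz both end in -z yet inflect differently (tibuskazesh, kobrokzus), so the final letter is not what conditions the rule; the last vowel is.
"vataf" has last vowel 'a'. The stems whose last vowel is 'a' (gawakpat → tigawakpatesh, buskaz → tibuskazesh) add ti- … -esh around the stem.
The other patterns: stems whose last vowel is 'o' delete the last vowel and add -us; stems whose last vowel is 'i' add -ob; stems whose last vowel is 'e' change the last vowel to 'i'.
So vataf → tivatafesh.

tivatafesh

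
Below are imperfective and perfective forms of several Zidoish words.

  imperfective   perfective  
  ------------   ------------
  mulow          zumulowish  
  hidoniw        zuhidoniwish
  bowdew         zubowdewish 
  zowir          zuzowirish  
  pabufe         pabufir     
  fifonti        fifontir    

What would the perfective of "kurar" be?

zukurarish

bowdew and pabufe both have last vowel 'e' yet inflect differently (zubowdewish, pabufir), so the last vowel is not what conditions the rule; whether the stem ends in a vowel or a consonant is.
"kurar" ends in a consonant. The stems ending in a consonant (mulow → zumulowish, hidoniw → zuhidoniwish, bowdew → zubowdewish) add zu- … -ish around the stem.
The other pattern: stems ending in a vowel drop the final letter and add -ir.
So kurar → zukurarish.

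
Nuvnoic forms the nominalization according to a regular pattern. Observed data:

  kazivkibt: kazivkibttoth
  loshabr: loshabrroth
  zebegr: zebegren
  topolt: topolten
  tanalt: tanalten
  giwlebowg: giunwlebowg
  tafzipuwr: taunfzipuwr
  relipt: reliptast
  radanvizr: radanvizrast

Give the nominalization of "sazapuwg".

loshabr and zebegr both end in -r yet inflect differently (loshabrroth, zebegren), so the final letter is not what conditions the rule; the second-to-last letter is.
"sazapuwg" has second-to-last letter 'w'. The stems whose second-to-last letter is 'w' (giwlebowg → giunwlebowg, tafzipuwr → taunfzipuwr) insert -un- after the first vowel.
The other patterns: stems whose second-to-last letter is 'b' double the final consonant and add -oth; stems whose second-to-last letter is 'g' or 'l' add -en; stems whose second-to-last letter is 'p' or 'z' add -ast.
So sazapuwg → saunzapuwg.

saunzapuwg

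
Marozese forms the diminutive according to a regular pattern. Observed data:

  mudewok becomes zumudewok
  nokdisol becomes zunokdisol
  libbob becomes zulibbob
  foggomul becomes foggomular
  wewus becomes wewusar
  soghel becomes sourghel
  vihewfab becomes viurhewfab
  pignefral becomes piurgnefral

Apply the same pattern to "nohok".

nokdisol and foggomul both end in -l yet inflect differently (zunokdisol, foggomular), so the final letter is not what conditions the rule; the last vowel is.
"nohok" has last vowel 'o'. The stems whose last vowel is 'o' (mudewok → zumudewok, nokdisol → zunokdisol, libbob → zulibbob) add the prefix zu-.
The other patterns: stems whose last vowel is 'u' add -ar; stems whose last vowel is 'a' or 'e' insert -ur- after the first vowel.
So nohok → zunohok.

zunohok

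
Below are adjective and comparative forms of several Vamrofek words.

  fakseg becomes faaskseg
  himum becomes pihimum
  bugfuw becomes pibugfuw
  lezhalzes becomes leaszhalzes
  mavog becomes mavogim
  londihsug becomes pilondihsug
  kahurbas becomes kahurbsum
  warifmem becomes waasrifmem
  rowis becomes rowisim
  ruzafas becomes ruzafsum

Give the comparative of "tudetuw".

londihsug and fakseg both end in -g yet inflect differently (pilondihsug, faaskseg), so the final letter is not what conditions the rule; the last vowel is.
"tudetuw" has last vowel 'u'. The stems whose last vowel is 'u' (bugfuw → pibugfuw, himum → pihimum, londihsug → pilondihsug) add the prefix pi-.
So tudetuw → pitudetuw.

pitudetuw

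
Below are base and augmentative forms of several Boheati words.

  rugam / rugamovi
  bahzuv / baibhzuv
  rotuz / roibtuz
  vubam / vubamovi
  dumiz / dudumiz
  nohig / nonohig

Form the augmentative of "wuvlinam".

"wuvlinam" has last vowel 'a'. The stems whose last vowel is 'a' (vubam → vubamovi, rugam → rugamovi) add -ovi.
So wuvlinam → wuvlinamovi.

wuvlinamovi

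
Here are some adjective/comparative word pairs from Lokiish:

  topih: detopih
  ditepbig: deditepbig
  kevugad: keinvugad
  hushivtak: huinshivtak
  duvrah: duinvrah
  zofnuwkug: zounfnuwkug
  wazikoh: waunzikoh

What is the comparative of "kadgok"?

kaundgok

"kadgok" has last vowel 'o'. The one such stem in the data (wazikoh → waunzikoh) inserts -un- after the first vowel (as does zofnuwkug), so the same rule applies.
The other patterns: stems whose last vowel is 'i' add the prefix de-; stems whose last vowel is 'a' insert -in- after the first vowel.
So kadgok → kaundgok.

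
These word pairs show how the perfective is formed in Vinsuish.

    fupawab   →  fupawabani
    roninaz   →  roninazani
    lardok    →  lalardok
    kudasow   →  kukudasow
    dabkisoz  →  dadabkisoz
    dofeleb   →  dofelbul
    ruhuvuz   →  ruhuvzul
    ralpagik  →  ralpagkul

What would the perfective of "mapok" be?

mamapok

roninaz and dabkisoz both end in -z yet inflect differently (roninazani, dadabkisoz), so the final letter is not what conditions the rule; the last vowel is.
"mapok" has last vowel 'o'. The stems whose last vowel is 'o' (lardok → lalardok, kudasow → kukudasow, dabkisoz → dadabkisoz) repeat the first consonant+vowel as a prefix.
So mapok → mamapok.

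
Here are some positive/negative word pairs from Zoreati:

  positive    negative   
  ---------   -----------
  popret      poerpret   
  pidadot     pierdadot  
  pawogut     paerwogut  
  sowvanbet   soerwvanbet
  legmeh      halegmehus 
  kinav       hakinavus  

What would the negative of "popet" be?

popret and legmeh both have last vowel 'e' yet inflect differently (poerpret, halegmehus), so the last vowel is not what conditions the rule; the final letter is.
"popet" ends in -t. The stems ending in -t (popret → poerpret, pidadot → pierdadot, pawogut → paerwogut) insert -er- after the first vowel.
The other pattern: stems ending in -h or -v add ha- … -us around the stem.
So popet → poerpet.

poerpet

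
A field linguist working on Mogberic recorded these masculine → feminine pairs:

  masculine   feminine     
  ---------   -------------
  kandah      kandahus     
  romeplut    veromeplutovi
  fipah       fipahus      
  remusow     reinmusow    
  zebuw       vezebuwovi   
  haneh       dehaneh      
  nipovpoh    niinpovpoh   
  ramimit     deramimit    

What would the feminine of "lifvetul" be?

fipah and nipovpoh both end in -h yet inflect differently (fipahus, niinpovpoh), so the final letter is not what conditions the rule; the last vowel is.
"lifvetul" has last vowel 'u'. The stems whose last vowel is 'u' (zebuw → vezebuwovi, romeplut → veromeplutovi) add ve- … -ovi around the stem.
So lifvetul → velifvetulovi.

velifvetulovi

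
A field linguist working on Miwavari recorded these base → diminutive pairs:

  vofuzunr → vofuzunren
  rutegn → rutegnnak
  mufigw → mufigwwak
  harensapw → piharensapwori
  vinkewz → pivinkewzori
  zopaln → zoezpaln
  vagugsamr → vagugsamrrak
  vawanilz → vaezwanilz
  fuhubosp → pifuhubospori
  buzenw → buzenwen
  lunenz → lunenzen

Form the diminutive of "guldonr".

zopaln and rutegn both end in -n yet inflect differently (zoezpaln, rutegnnak), so the final letter is not what conditions the rule; the second-to-last letter is.
"guldonr" has second-to-last letter 'n'. The stems whose second-to-last letter is 'n' (vofuzunr → vofuzunren, lunenz → lunenzen, buzenw → buzenwen) add -en.
The other patterns: stems whose second-to-last letter is 'l' insert -ez- after the first vowel; stems whose second-to-last letter is 'g' or 'm' double the final consonant and add -ak; stems whose second-to-last letter is 'p', 's' or 'w' add pi- … -ori around the stem.
So guldonr → guldonren.

guldonren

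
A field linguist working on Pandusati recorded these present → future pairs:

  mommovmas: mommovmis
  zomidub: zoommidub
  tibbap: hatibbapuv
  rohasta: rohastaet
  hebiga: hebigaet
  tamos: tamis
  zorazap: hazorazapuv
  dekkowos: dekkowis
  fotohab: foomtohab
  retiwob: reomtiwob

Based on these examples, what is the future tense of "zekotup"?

hazekotupuv

"zekotup" ends in -p. The stems ending in -p (zorazap → hazorazapuv, tibbap → hatibbapuv) add ha- … -uv around the stem.
The other patterns: stems ending in -a add -et; stems ending in -b insert -om- after the first vowel; stems ending in -s change the last vowel to 'i'.
So zekotup → hazekotupuv.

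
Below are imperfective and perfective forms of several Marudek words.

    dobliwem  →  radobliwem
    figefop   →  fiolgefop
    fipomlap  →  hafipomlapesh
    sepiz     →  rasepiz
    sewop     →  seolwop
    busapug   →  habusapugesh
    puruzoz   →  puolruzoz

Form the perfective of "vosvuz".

havosvuzesh

puruzoz and sepiz both end in -z yet inflect differently (puolruzoz, rasepiz), so the final letter is not what conditions the rule; the last vowel is.
"vosvuz" has last vowel 'u'. The one such stem in the data (busapug → habusapugesh) adds ha- … -esh around the stem, so the same rule applies.
The other patterns: stems whose last vowel is 'o' insert -ol- after the first vowel; stems whose last vowel is 'e' or 'i' add the prefix ra-.
So vosvuz → havosvuzesh.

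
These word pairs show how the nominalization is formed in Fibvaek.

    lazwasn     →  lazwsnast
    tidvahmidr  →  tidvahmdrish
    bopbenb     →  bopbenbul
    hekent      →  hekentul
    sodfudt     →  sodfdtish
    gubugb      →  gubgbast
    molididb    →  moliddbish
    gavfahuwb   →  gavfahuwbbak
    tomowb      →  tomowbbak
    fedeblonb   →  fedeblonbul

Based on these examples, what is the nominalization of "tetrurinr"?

tetrurinrul

molididb and gavfahuwb both end in -b yet inflect differently (moliddbish, gavfahuwbbak), so the final letter is not what conditions the rule; the second-to-last letter is.
"tetrurinr" has second-to-last letter 'n'. The stems whose second-to-last letter is 'n' (fedeblonb → fedeblonbul, hekent → hekentul, bopbenb → bopbenbul) add -ul.
The other patterns: stems whose second-to-last letter is 'd' delete the last vowel and add -ish; stems whose second-to-last letter is 'w' double the final consonant and add -ak; stems whose second-to-last letter is 'g' or 's' delete the last vowel and add -ast.
So tetrurinr → tetrurinrul.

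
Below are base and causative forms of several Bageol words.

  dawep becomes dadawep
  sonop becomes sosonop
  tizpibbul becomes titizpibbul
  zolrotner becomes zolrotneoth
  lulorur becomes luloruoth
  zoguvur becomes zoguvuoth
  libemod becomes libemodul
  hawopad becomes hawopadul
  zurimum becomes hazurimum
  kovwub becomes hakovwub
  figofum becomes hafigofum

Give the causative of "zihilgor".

zihilgooth

"zihilgor" ends in -r. The stems ending in -r (zolrotner → zolrotneoth, lulorur → luloruoth, zoguvur → zoguvuoth) drop the final letter and add -oth.
The other patterns: stems ending in -l or -p repeat the first consonant+vowel as a prefix; stems ending in -d add -ul; stems ending in -b or -m add the prefix ha-.
So zihilgor → zihilgooth.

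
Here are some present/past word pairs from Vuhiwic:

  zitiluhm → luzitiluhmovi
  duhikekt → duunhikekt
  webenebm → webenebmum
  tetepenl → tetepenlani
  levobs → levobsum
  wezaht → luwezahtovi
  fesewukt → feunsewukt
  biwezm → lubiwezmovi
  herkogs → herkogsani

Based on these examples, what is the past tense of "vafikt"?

webenebm and zitiluhm both end in -m yet inflect differently (webenebmum, luzitiluhmovi), so the final letter is not what conditions the rule; the second-to-last letter is.
"vafikt" has second-to-last letter 'k'. The stems whose second-to-last letter is 'k' (fesewukt → feunsewukt, duhikekt → duunhikekt) insert -un- after the first vowel.
So vafikt → vaunfikt.

vaunfikt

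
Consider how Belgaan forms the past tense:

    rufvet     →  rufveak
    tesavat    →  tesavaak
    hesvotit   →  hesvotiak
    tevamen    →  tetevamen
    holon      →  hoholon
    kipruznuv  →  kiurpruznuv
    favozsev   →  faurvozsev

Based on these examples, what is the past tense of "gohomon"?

gogohomon

"gohomon" ends in -n. The stems ending in -n (tevamen → tetevamen, holon → hoholon) repeat the first consonant+vowel as a prefix.
So gohomon → gogohomon.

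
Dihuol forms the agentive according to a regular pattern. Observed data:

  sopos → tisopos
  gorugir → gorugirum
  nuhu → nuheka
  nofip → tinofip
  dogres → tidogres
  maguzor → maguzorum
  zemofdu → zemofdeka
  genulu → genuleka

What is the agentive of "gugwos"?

tigugwos

gorugir and nofip both have last vowel 'i' yet inflect differently (gorugirum, tinofip), so the last vowel is not what conditions the rule; the final letter is.
"gugwos" ends in -s. The stems ending in -s (dogres → tidogres, sopos → tisopos) add the prefix ti-.
The other patterns: stems ending in -r add -um; stems ending in -u drop the final letter and add -eka.
So gugwos → tigugwos.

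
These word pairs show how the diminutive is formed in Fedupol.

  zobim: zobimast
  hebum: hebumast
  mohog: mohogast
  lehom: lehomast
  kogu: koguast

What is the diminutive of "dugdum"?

Every pair shown (zobim → zobimast, hebum → hebumast, mohog → mohogast, …) follows the same rule: add -ast.
So dugdum → dugdumast.

dugdumast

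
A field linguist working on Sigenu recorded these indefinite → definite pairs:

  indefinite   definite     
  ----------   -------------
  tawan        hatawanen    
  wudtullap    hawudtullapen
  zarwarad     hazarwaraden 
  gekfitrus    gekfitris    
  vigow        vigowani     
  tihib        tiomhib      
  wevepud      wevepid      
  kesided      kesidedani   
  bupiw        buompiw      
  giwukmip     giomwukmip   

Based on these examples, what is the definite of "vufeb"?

"vufeb" has last vowel 'e'. The one such stem in the data (kesided → kesidedani) adds -ani, so the same rule applies.
The other patterns: stems whose last vowel is 'i' insert -om- after the first vowel; stems whose last vowel is 'u' change the last vowel to 'i'; stems whose last vowel is 'a' add ha- … -en around the stem.
So vufeb → vufebani.

vufebani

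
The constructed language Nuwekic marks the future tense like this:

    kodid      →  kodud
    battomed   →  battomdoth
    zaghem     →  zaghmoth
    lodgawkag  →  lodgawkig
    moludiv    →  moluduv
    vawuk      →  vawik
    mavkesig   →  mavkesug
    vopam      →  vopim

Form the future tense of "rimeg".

rimgoth

kodid and battomed both end in -d yet inflect differently (kodud, battomdoth), so the final letter is not what conditions the rule; the last vowel is.
"rimeg" has last vowel 'e'. The stems whose last vowel is 'e' (zaghem → zaghmoth, battomed → battomdoth) delete the last vowel and add -oth.
The other patterns: stems whose last vowel is 'i' change the last vowel to 'u'; stems whose last vowel is 'a' or 'u' change the last vowel to 'i'.
So rimeg → rimgoth.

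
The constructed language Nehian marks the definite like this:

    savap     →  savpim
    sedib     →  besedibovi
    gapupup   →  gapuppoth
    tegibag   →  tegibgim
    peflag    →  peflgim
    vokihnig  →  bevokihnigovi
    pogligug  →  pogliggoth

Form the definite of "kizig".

tegibag and vokihnig both end in -g yet inflect differently (tegibgim, bevokihnigovi), so the final letter is not what conditions the rule; the last vowel is.
"kizig" has last vowel 'i'. The stems whose last vowel is 'i' (sedib → besedibovi, vokihnig → bevokihnigovi) add be- … -ovi around the stem.
So kizig → bekizigovi.

bekizigovi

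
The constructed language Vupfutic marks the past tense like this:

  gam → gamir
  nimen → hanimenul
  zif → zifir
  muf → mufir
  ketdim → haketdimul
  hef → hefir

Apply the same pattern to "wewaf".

hawewaful

ketdim and gam both end in -m yet inflect differently (haketdimul, gamir), so the final letter is not what conditions the rule; the number of vowels is.
"wewaf" has 2 vowels. The stems with 2 vowels (ketdim → haketdimul, nimen → hanimenul) add ha- … -ul around the stem.
The other pattern: stems with 1 vowel add -ir.
So wewaf → hawewaful.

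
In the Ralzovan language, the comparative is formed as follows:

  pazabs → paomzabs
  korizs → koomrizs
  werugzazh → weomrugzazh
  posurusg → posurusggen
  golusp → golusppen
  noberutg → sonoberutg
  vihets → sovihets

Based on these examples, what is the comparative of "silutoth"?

sosilutoth

posurusg and noberutg both end in -g yet inflect differently (posurusggen, sonoberutg), so the final letter is not what conditions the rule; the second-to-last letter is.
"silutoth" has second-to-last letter 't'. The stems whose second-to-last letter is 't' (noberutg → sonoberutg, vihets → sovihets) add the prefix so-.
The other patterns: stems whose second-to-last letter is 'b' or 'z' insert -om- after the first vowel; stems whose second-to-last letter is 's' double the final consonant and add -en.
So silutoth → sosilutoth.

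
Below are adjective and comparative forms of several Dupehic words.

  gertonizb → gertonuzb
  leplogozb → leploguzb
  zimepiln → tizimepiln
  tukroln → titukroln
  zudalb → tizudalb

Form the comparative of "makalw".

timakalw

gertonizb and zudalb both end in -b yet inflect differently (gertonuzb, tizudalb), so the final letter is not what conditions the rule; the second-to-last letter is.
"makalw" has second-to-last letter 'l'. The stems whose second-to-last letter is 'l' (zimepiln → tizimepiln, tukroln → titukroln, zudalb → tizudalb) add the prefix ti-.
So makalw → timakalw.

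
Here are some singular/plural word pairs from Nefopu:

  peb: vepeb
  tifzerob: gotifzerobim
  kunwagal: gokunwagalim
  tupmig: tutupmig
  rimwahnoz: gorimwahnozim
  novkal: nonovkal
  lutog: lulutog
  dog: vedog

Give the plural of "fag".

vefag

dog and lutog both end in -g yet inflect differently (vedog, lulutog), so the final letter is not what conditions the rule; the number of vowels is.
"fag" has 1 vowel. The stems with 1 vowel (peb → vepeb, dog → vedog) add the prefix ve-.
So fag → vefag.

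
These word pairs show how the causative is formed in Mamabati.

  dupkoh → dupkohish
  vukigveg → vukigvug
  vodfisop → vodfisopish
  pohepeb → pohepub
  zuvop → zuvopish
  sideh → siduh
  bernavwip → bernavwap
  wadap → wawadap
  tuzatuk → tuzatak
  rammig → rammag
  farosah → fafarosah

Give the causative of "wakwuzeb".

dupkoh and farosah both end in -h yet inflect differently (dupkohish, fafarosah), so the final letter is not what conditions the rule; the last vowel is.
"wakwuzeb" has last vowel 'e'. The stems whose last vowel is 'e' (sideh → siduh, pohepeb → pohepub, vukigveg → vukigvug) change the last vowel to 'u'.
The other patterns: stems whose last vowel is 'o' add -ish; stems whose last vowel is 'a' repeat the first consonant+vowel as a prefix; stems whose last vowel is 'i' or 'u' change the last vowel to 'a'.
So wakwuzeb → wakwuzub.

wakwuzub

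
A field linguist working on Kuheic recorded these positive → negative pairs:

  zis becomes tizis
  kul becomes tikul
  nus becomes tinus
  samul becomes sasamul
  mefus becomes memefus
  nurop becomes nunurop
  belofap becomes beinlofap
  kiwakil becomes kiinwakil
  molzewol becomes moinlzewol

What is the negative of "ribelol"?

kul and samul both end in -l yet inflect differently (tikul, sasamul), so the final letter is not what conditions the rule; the number of vowels is.
"ribelol" has 3 vowels. The stems with 3 vowels (belofap → beinlofap, kiwakil → kiinwakil, molzewol → moinlzewol) insert -in- after the first vowel.
So ribelol → riinbelol.

riinbelol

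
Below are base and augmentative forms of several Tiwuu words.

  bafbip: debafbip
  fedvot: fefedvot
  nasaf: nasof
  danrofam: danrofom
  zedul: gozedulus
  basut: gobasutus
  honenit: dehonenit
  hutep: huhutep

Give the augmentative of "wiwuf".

"wiwuf" has last vowel 'u'. The stems whose last vowel is 'u' (basut → gobasutus, zedul → gozedulus) add go- … -us around the stem.
The other patterns: stems whose last vowel is 'a' change the last vowel to 'o'; stems whose last vowel is 'i' add the prefix de-; stems whose last vowel is 'e' or 'o' repeat the first consonant+vowel as a prefix.
So wiwuf → gowiwufus.

gowiwufus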